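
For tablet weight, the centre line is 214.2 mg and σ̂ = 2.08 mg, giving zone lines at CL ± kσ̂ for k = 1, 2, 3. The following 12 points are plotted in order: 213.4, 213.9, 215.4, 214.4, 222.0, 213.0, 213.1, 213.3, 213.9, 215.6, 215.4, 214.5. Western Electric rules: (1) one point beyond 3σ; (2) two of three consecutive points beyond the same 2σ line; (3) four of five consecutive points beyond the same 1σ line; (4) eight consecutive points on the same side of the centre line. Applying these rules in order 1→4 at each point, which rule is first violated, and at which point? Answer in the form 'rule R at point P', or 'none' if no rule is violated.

rule 1 at point 5

Zone of each point (C = within 1σ̂, B = 1σ̂–2σ̂, A = 2σ̂–3σ̂, * = beyond 3σ̂; sign = side of CL): 1:-C, 2:-C, 3:+C, 4:+C, 5:+*, 6:-C, 7:-C, 8:-C, 9:-C, 10:+C, 11:+C, 12:+C
Rule 1 (one point beyond the 3σ limits) is satisfied at point 5.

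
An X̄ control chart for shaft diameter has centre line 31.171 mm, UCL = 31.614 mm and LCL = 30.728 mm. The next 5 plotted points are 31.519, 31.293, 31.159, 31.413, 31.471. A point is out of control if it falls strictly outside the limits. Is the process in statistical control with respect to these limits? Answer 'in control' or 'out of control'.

All 5 points lie within [30.728, 31.614].

in control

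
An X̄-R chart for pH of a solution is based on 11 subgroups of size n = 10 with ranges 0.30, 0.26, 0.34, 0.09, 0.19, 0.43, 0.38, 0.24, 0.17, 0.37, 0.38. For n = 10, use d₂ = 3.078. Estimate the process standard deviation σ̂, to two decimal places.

R̄ = (0.30 + 0.26 + 0.34 + 0.09 + 0.19 + 0.43 + 0.38 + 0.24 + 0.17 + 0.37 + 0.38) / 11 = 0.2864
σ̂ = R̄ / d₂ = 0.2864 / 3.078 = 0.0930

0.09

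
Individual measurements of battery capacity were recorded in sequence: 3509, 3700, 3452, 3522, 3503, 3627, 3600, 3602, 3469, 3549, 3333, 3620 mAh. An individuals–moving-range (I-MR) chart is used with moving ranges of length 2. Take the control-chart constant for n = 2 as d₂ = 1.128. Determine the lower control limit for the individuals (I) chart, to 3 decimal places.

3202.734

X̄ = (3509 + 3700 + 3452 + 3522 + 3503 + 3627 + 3600 + 3602 + 3469 + 3549 + 3333 + 3620) / 12 = 3540.5000
Moving ranges: 191, 248, 70, 19, 124, 27, 2, 133, 80, 216, 287; M̄R̄ = 1397.0000 / 11 = 127.0000
LCL = X̄ − 3·M̄R̄/d₂ = 3540.5000 − 3 × 127.0000 / 1.128 = 3202.7340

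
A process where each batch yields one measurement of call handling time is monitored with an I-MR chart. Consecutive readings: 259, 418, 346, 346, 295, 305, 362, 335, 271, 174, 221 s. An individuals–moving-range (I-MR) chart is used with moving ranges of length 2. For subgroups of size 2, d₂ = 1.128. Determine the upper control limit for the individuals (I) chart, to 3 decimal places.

X̄ = (259 + 418 + 346 + 346 + 295 + 305 + 362 + 335 + 271 + 174 + 221) / 11 = 302.9091
Moving ranges: 159, 72, 0, 51, 10, 57, 27, 64, 97, 47; M̄R̄ = 584.0000 / 10 = 58.4000
UCL = X̄ + 3·M̄R̄/d₂ = 302.9091 + 3 × 58.4000 / 1.128 = 458.2282

458.228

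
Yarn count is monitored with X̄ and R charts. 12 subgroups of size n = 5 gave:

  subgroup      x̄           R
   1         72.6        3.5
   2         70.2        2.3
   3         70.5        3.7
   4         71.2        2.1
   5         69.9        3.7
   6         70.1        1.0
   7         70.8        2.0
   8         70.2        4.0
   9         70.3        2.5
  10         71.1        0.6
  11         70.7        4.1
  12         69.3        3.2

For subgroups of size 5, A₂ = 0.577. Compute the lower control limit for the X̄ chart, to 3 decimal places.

69.003

X̄̄ = (72.6 + 70.2 + 70.5 + 71.2 + 69.9 + 70.1 + 70.8 + 70.2 + 70.3 + 71.1 + 70.7 + 69.3) / 12 = 846.9000 / 12 = 70.5750
R̄ = (3.5 + 2.3 + 3.7 + 2.1 + 3.7 + 1.0 + 2.0 + 4.0 + 2.5 + 0.6 + 4.1 + 3.2) / 12 = 32.7000 / 12 = 2.7250
LCL = X̄̄ − A₂·R̄ = 70.5750 − 0.577 × 2.7250 = 69.0027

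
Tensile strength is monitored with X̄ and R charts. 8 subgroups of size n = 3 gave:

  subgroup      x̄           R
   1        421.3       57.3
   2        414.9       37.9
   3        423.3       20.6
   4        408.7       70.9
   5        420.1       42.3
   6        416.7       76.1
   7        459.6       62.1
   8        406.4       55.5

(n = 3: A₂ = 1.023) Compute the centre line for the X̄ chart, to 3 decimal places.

X̄̄ = (421.3 + 414.9 + 423.3 + 408.7 + 420.1 + 416.7 + 459.6 + 406.4) / 8 = 3371.0000 / 8 = 421.3750
CL = X̄̄ = 421.3750

421.375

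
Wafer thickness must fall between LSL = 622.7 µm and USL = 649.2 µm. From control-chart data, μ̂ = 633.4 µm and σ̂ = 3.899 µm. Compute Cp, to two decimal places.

Cp = (USL − LSL) / (6σ̂) = (649.2 − 622.7) / (6 × 3.899) = 26.5000 / 23.3940 = 1.1328

1.13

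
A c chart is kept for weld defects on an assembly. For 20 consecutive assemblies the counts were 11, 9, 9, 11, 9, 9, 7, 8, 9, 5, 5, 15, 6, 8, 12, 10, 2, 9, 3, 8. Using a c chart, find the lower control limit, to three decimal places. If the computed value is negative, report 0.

0.000

c̄ = (11 + 9 + 9 + 11 + 9 + 9 + 7 + 8 + 9 + 5 + 5 + 15 + 6 + 8 + 12 + 10 + 2 + 9 + 3 + 8) / 20 = 165 / 20 = 8.2500
LCL = c̄ − 3√c̄ = 8.2500 − 3 × 2.8723 = -0.3668 → 0 (cannot be negative)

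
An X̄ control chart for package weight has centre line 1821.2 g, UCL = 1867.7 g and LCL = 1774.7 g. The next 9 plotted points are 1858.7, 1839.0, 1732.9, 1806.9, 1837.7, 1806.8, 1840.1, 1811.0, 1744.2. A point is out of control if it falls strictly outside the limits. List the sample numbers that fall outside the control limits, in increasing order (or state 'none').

3, 9

Compare each point to [1774.7, 1867.7]: sample 3 = 1732.9 < LCL; sample 9 = 1744.2 < LCL.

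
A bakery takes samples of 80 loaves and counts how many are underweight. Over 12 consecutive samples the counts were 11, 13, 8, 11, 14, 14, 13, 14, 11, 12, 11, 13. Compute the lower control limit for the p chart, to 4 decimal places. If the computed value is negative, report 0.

0.0309

p̄ = Σdᵢ / (k·n) = 145 / (12 × 80) = 0.15104
LCL = p̄ − 3·√(p̄(1−p̄)/n) = 0.15104 − 3 × 0.04004 = 0.03093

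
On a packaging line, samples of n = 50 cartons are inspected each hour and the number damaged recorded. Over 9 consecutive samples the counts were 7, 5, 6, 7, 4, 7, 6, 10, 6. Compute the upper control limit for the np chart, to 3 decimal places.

13.552

p̄ = Σdᵢ / (k·n) = 58 / (9 × 50) = 0.12889
UCL = np̄ + 3·√(np̄(1−p̄)) = 6.4444 + 3 × √(6.4444×0.87111) = 6.4444 + 3 × 2.3694 = 13.5525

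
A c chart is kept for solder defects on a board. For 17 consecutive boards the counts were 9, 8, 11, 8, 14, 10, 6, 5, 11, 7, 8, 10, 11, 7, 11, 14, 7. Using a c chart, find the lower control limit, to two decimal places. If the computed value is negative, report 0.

0.12

c̄ = (9 + 8 + 11 + 8 + 14 + 10 + 6 + 5 + 11 + 7 + 8 + 10 + 11 + 7 + 11 + 14 + 7) / 17 = 157 / 17 = 9.2353
LCL = c̄ − 3√c̄ = 9.2353 − 3 × 3.0390 = 0.1184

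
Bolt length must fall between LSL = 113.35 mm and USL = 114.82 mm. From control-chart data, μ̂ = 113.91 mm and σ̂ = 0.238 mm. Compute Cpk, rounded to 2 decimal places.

Cpu = (USL − μ̂) / (3σ̂) = (114.82 − 113.91) / (3 × 0.238) = 1.2745; Cpl = (μ̂ − LSL) / (3σ̂) = (113.91 − 113.35) / (3 × 0.238) = 0.7843; Cpk = min(Cpu, Cpl) = 0.7843

0.78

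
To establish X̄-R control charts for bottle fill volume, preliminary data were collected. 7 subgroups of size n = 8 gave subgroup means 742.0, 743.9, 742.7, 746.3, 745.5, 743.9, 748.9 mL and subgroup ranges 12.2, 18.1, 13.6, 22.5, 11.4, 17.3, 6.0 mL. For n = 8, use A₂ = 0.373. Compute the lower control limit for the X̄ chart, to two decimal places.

X̄̄ = (742.0 + 743.9 + 742.7 + 746.3 + 745.5 + 743.9 + 748.9) / 7 = 5213.2000 / 7 = 744.7429
R̄ = (12.2 + 18.1 + 13.6 + 22.5 + 11.4 + 17.3 + 6.0) / 7 = 101.1000 / 7 = 14.4429
LCL = X̄̄ − A₂·R̄ = 744.7429 − 0.373 × 14.4429 = 739.3557

739.36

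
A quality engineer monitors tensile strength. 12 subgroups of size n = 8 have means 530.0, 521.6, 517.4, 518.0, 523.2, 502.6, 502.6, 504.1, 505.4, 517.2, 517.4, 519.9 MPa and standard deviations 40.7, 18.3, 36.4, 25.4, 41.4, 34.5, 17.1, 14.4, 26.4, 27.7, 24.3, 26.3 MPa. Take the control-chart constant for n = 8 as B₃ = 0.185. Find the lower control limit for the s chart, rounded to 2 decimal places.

s̄ = (40.7 + 18.3 + 36.4 + 25.4 + 41.4 + 34.5 + 17.1 + 14.4 + 26.4 + 27.7 + 24.3 + 26.3) / 12 = 27.7417
LCL_s = B₃·s̄ = 0.185 × 27.7417 = 5.1322

5.13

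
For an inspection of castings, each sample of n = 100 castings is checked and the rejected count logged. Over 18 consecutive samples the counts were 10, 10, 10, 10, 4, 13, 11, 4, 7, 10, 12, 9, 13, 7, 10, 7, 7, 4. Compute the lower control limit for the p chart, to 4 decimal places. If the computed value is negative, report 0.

0.0029

p̄ = Σdᵢ / (k·n) = 158 / (18 × 100) = 0.08778
LCL = p̄ − 3·√(p̄(1−p̄)/n) = 0.08778 − 3 × 0.02830 = 0.00289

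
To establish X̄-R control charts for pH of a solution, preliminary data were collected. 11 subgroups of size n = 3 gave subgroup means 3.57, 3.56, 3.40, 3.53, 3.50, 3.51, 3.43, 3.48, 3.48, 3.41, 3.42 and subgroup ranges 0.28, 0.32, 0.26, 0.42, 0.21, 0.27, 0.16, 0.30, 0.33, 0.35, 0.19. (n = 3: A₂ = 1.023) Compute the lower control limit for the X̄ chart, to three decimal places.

X̄̄ = (3.57 + 3.56 + 3.40 + 3.53 + 3.50 + 3.51 + 3.43 + 3.48 + 3.48 + 3.41 + 3.42) / 11 = 38.2900 / 11 = 3.4809
R̄ = (0.28 + 0.32 + 0.26 + 0.42 + 0.21 + 0.27 + 0.16 + 0.30 + 0.33 + 0.35 + 0.19) / 11 = 3.0900 / 11 = 0.2809
LCL = X̄̄ − A₂·R̄ = 3.4809 − 1.023 × 0.2809 = 3.1935

3.194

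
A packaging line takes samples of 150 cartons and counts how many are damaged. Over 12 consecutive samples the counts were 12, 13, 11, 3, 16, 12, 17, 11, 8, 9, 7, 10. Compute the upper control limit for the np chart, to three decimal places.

20.227

p̄ = Σdᵢ / (k·n) = 129 / (12 × 150) = 0.07167
UCL = np̄ + 3·√(np̄(1−p̄)) = 10.7500 + 3 × √(10.7500×0.92833) = 10.7500 + 3 × 3.1590 = 20.2271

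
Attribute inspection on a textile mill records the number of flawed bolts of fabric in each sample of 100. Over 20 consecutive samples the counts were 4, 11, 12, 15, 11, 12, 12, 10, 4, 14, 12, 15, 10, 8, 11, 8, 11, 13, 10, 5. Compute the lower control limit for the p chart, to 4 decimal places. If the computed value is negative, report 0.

p̄ = Σdᵢ / (k·n) = 208 / (20 × 100) = 0.10400
LCL = p̄ − 3·√(p̄(1−p̄)/n) = 0.10400 − 3 × 0.03053 = 0.01242

0.0124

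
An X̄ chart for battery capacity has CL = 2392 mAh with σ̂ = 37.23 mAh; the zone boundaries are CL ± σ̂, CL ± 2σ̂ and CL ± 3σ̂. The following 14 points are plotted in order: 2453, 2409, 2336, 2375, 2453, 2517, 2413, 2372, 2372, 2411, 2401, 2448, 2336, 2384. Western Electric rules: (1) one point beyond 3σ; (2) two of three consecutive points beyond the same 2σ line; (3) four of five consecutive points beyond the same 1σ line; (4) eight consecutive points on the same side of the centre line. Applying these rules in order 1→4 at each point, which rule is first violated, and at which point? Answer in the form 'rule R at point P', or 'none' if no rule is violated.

Zone of each point (C = within 1σ̂, B = 1σ̂–2σ̂, A = 2σ̂–3σ̂, * = beyond 3σ̂; sign = side of CL): 1:+B, 2:+C, 3:-B, 4:-C, 5:+B, 6:+*, 7:+C, 8:-C, 9:-C, 10:+C, 11:+C, 12:+B, 13:-B, 14:-C
Rule 1 (one point beyond the 3σ limits) is satisfied at point 6.

rule 1 at point 6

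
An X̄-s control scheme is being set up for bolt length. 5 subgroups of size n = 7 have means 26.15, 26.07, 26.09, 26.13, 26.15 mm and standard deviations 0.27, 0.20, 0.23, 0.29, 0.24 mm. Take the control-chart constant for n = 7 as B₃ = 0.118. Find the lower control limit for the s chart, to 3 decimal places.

0.029

s̄ = (0.27 + 0.20 + 0.23 + 0.29 + 0.24) / 5 = 0.2460
LCL_s = B₃·s̄ = 0.118 × 0.2460 = 0.0290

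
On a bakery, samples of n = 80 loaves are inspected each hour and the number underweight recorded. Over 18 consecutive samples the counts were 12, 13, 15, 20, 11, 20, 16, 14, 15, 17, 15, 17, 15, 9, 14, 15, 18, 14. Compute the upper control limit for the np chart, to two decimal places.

p̄ = Σdᵢ / (k·n) = 270 / (18 × 80) = 0.18750
UCL = np̄ + 3·√(np̄(1−p̄)) = 15.0000 + 3 × √(15.0000×0.81250) = 15.0000 + 3 × 3.4911 = 25.4732

25.47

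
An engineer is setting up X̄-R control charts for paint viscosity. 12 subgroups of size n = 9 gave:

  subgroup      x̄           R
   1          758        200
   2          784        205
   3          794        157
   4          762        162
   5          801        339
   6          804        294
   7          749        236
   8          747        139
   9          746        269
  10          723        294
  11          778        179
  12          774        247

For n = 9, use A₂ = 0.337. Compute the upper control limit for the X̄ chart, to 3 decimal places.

844.748

X̄̄ = (758 + 784 + 794 + 762 + 801 + 804 + 749 + 747 + 746 + 723 + 778 + 774) / 12 = 9220.0000 / 12 = 768.3333
R̄ = (200 + 205 + 157 + 162 + 339 + 294 + 236 + 139 + 269 + 294 + 179 + 247) / 12 = 2721.0000 / 12 = 226.7500
UCL = X̄̄ + A₂·R̄ = 768.3333 + 0.337 × 226.7500 = 844.7481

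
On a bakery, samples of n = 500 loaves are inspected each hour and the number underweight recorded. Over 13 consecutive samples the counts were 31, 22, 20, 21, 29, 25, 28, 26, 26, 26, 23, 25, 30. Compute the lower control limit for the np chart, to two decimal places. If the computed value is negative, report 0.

p̄ = Σdᵢ / (k·n) = 332 / (13 × 500) = 0.05108
LCL = np̄ − 3·√(np̄(1−p̄)) = 25.5385 − 3 × 4.9228 = 10.7700

10.77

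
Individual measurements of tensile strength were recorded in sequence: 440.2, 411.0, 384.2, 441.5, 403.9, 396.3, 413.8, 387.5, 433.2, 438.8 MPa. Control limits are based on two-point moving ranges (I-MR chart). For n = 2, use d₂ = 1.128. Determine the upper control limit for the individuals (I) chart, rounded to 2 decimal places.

X̄ = (440.2 + 411.0 + 384.2 + 441.5 + 403.9 + 396.3 + 413.8 + 387.5 + 433.2 + 438.8) / 10 = 415.0400
Moving ranges: 29.2, 26.8, 57.3, 37.6, 7.6, 17.5, 26.3, 45.7, 5.6; M̄R̄ = 253.6000 / 9 = 28.1778
UCL = X̄ + 3·M̄R̄/d₂ = 415.0400 + 3 × 28.1778 / 1.128 = 489.9809

489.98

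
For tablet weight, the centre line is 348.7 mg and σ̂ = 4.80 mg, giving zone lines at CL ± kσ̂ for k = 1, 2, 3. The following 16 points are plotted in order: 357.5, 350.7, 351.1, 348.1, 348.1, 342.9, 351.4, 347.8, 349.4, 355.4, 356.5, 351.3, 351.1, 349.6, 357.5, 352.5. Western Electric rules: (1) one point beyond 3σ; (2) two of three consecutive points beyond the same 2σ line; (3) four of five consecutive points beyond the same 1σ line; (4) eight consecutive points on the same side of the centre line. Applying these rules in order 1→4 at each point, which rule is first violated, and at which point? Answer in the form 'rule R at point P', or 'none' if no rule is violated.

Zone of each point (C = within 1σ̂, B = 1σ̂–2σ̂, A = 2σ̂–3σ̂, * = beyond 3σ̂; sign = side of CL): 1:+B, 2:+C, 3:+C, 4:-C, 5:-C, 6:-B, 7:+C, 8:-C, 9:+C, 10:+B, 11:+B, 12:+C, 13:+C, 14:+C, 15:+B, 16:+C
Rule 4 (eight consecutive points on the same side of the centre line) is satisfied at point 16.

rule 4 at point 16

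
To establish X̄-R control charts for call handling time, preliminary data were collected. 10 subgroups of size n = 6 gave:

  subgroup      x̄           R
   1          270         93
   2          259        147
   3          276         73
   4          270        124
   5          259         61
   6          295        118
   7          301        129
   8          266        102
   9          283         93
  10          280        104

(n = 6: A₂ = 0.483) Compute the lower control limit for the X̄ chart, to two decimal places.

X̄̄ = (270 + 259 + 276 + 270 + 259 + 295 + 301 + 266 + 283 + 280) / 10 = 2759.0000 / 10 = 275.9000
R̄ = (93 + 147 + 73 + 124 + 61 + 118 + 129 + 102 + 93 + 104) / 10 = 1044.0000 / 10 = 104.4000
LCL = X̄̄ − A₂·R̄ = 275.9000 − 0.483 × 104.4000 = 225.4748

225.47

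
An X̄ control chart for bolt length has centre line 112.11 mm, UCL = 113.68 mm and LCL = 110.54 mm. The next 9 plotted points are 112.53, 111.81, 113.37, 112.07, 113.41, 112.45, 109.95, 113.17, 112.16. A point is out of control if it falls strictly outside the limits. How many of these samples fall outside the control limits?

1

Compare each point to [110.54, 113.68]: sample 7 = 109.95 < LCL.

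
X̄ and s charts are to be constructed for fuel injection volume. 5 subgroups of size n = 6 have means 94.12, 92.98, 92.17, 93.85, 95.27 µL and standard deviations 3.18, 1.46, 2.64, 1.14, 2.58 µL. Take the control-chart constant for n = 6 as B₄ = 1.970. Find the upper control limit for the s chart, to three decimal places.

s̄ = (3.18 + 1.46 + 2.64 + 1.14 + 2.58) / 5 = 2.2000
UCL_s = B₄·s̄ = 1.970 × 2.2000 = 4.3340

4.334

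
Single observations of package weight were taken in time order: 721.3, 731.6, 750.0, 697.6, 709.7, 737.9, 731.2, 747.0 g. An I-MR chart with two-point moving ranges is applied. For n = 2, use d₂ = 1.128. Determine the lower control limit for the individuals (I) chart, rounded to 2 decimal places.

673.61

X̄ = (721.3 + 731.6 + 750.0 + 697.6 + 709.7 + 737.9 + 731.2 + 747.0) / 8 = 728.2875
Moving ranges: 10.3, 18.4, 52.4, 12.1, 28.2, 6.7, 15.8; M̄R̄ = 143.9000 / 7 = 20.5571
LCL = X̄ − 3·M̄R̄/d₂ = 728.2875 − 3 × 20.5571 / 1.128 = 673.6142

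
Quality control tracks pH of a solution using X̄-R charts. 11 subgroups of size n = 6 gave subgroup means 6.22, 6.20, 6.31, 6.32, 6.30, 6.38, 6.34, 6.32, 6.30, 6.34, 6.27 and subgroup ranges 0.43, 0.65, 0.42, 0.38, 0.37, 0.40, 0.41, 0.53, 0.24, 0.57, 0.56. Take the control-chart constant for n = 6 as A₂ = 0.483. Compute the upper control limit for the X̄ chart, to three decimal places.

6.518

X̄̄ = (6.22 + 6.20 + 6.31 + 6.32 + 6.30 + 6.38 + 6.34 + 6.32 + 6.30 + 6.34 + 6.27) / 11 = 69.3000 / 11 = 6.3000
R̄ = (0.43 + 0.65 + 0.42 + 0.38 + 0.37 + 0.40 + 0.41 + 0.53 + 0.24 + 0.57 + 0.56) / 11 = 4.9600 / 11 = 0.4509
UCL = X̄̄ + A₂·R̄ = 6.3000 + 0.483 × 0.4509 = 6.5178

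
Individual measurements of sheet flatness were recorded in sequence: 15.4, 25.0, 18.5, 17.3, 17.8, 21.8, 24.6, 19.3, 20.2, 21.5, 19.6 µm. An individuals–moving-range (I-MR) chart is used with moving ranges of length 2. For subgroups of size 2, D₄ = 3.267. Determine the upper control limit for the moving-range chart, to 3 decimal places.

11.108

Moving ranges: 9.6, 6.5, 1.2, 0.5, 4.0, 2.8, 5.3, 0.9, 1.3, 1.9; M̄R̄ = 34.0000 / 10 = 3.4000
UCL_MR = D₄·M̄R̄ = 3.267 × 3.4000 = 11.1078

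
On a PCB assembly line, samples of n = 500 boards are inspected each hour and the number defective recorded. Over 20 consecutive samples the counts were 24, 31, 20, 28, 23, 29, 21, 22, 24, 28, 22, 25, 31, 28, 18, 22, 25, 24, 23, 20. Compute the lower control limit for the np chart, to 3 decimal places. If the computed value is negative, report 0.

p̄ = Σdᵢ / (k·n) = 488 / (20 × 500) = 0.04880
LCL = np̄ − 3·√(np̄(1−p̄)) = 24.4000 − 3 × 4.8176 = 9.9472

9.947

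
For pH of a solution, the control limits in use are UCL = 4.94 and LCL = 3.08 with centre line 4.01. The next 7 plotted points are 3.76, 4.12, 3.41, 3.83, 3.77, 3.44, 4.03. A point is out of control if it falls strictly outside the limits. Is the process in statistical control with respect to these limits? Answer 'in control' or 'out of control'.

All 7 points lie within [3.08, 4.94].

in control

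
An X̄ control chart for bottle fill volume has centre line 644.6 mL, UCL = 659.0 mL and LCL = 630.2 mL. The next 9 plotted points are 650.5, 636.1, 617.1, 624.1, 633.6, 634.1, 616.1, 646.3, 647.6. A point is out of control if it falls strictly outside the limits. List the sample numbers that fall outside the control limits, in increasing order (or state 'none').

3, 4, 7

Compare each point to [630.2, 659.0]: sample 3 = 617.1 < LCL; sample 4 = 624.1 < LCL; sample 7 = 616.1 < LCL.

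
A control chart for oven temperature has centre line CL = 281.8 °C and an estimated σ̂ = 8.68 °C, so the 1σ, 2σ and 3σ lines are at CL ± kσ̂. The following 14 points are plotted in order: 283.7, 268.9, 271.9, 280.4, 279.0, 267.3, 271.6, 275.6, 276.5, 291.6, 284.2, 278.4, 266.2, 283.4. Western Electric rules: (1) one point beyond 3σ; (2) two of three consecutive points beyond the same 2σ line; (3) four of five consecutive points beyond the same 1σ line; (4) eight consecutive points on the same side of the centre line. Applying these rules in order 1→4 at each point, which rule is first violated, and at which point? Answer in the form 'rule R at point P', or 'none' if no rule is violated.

rule 4 at point 9

Zone of each point (C = within 1σ̂, B = 1σ̂–2σ̂, A = 2σ̂–3σ̂, * = beyond 3σ̂; sign = side of CL): 1:+C, 2:-B, 3:-B, 4:-C, 5:-C, 6:-B, 7:-B, 8:-C, 9:-C, 10:+B, 11:+C, 12:-C, 13:-B, 14:+C
Rule 4 (eight consecutive points on the same side of the centre line) is satisfied at point 9.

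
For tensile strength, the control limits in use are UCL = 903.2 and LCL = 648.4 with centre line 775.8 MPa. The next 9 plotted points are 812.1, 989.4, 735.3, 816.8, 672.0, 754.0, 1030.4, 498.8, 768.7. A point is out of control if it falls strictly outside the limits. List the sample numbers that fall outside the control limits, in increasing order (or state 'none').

2, 7, 8

Compare each point to [648.4, 903.2]: sample 2 = 989.4 > UCL; sample 7 = 1030.4 > UCL; sample 8 = 498.8 < LCL.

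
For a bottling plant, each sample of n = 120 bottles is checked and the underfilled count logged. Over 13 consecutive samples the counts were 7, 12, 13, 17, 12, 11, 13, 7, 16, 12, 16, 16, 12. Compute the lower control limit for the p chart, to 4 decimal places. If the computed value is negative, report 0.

p̄ = Σdᵢ / (k·n) = 164 / (13 × 120) = 0.10513
LCL = p̄ − 3·√(p̄(1−p̄)/n) = 0.10513 − 3 × 0.02800 = 0.02113

0.0211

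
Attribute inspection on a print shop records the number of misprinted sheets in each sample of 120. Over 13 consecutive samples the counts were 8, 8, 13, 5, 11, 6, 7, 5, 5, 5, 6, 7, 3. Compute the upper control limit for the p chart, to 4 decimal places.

0.1206

p̄ = Σdᵢ / (k·n) = 89 / (13 × 120) = 0.05705
UCL = p̄ + 3·√(p̄(1−p̄)/n) = 0.05705 + 3 × √(0.05705×0.94295/120) = 0.05705 + 3 × 0.02117 = 0.12057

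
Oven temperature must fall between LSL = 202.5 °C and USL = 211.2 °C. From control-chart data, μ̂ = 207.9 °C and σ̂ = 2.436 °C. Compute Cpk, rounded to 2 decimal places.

0.45

Cpu = (USL − μ̂) / (3σ̂) = (211.2 − 207.9) / (3 × 2.436) = 0.4516; Cpl = (μ̂ − LSL) / (3σ̂) = (207.9 − 202.5) / (3 × 2.436) = 0.7389; Cpk = min(Cpu, Cpl) = 0.4516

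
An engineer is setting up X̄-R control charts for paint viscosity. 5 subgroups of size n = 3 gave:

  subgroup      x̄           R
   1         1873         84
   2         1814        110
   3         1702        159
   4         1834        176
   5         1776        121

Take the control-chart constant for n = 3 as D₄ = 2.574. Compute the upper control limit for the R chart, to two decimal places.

R̄ = (84 + 110 + 159 + 176 + 121) / 5 = 650.0000 / 5 = 130.0000
UCL_R = D₄·R̄ = 2.574 × 130.0000 = 334.6200

334.62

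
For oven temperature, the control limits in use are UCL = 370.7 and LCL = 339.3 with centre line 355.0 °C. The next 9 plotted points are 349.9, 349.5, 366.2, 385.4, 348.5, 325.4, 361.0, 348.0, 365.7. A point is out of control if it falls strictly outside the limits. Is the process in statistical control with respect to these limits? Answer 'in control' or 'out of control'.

out of control

Compare each point to [339.3, 370.7]: sample 4 = 385.4 > UCL; sample 6 = 325.4 < LCL.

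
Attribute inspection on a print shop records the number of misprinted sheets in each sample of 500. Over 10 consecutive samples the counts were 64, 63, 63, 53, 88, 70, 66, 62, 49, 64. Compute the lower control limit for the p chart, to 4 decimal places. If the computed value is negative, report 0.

p̄ = Σdᵢ / (k·n) = 642 / (10 × 500) = 0.12840
LCL = p̄ − 3·√(p̄(1−p̄)/n) = 0.12840 − 3 × 0.01496 = 0.08352

0.0835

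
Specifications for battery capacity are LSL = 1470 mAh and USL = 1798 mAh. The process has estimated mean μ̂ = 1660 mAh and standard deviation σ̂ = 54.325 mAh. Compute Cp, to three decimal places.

Cp = (USL − LSL) / (6σ̂) = (1798 − 1470) / (6 × 54.325) = 328.0000 / 325.9500 = 1.0063

1.006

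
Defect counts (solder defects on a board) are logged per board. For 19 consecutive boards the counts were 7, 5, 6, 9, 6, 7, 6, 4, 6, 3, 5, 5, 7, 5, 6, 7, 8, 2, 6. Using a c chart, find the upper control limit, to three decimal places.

13.008

c̄ = (7 + 5 + 6 + 9 + 6 + 7 + 6 + 4 + 6 + 3 + 5 + 5 + 7 + 5 + 6 + 7 + 8 + 2 + 6) / 19 = 110 / 19 = 5.7895
UCL = c̄ + 3√c̄ = 5.7895 + 3 × √5.7895 = 5.7895 + 3 × 2.4061 = 13.0079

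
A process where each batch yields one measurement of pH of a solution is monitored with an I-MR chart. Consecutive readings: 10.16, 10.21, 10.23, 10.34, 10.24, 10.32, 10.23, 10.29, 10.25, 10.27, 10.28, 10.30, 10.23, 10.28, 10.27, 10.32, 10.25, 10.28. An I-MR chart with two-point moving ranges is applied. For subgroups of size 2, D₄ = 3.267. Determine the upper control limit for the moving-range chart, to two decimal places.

Moving ranges: 0.05, 0.02, 0.11, 0.10, 0.08, 0.09, 0.06, 0.04, 0.02, 0.01, 0.02, 0.07, 0.05, 0.01, 0.05, 0.07, 0.03; M̄R̄ = 0.8800 / 17 = 0.0518
UCL_MR = D₄·M̄R̄ = 3.267 × 0.0518 = 0.1691

0.17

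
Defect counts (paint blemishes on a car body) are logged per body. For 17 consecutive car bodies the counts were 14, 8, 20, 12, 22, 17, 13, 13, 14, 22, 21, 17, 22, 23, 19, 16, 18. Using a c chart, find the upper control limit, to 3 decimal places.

c̄ = (14 + 8 + 20 + 12 + 22 + 17 + 13 + 13 + 14 + 22 + 21 + 17 + 22 + 23 + 19 + 16 + 18) / 17 = 291 / 17 = 17.1176
UCL = c̄ + 3√c̄ = 17.1176 + 3 × √17.1176 = 17.1176 + 3 × 4.1373 = 29.5297

29.530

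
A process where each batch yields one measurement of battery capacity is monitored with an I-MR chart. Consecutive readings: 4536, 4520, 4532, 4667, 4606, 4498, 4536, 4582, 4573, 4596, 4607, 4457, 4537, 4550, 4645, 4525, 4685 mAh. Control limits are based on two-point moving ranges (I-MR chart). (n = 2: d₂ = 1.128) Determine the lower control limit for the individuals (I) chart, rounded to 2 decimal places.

X̄ = (4536 + 4520 + 4532 + 4667 + 4606 + 4498 + 4536 + 4582 + 4573 + 4596 + 4607 + 4457 + 4537 + 4550 + 4645 + 4525 + 4685) / 17 = 4567.7647
Moving ranges: 16, 12, 135, 61, 108, 38, 46, 9, 23, 11, 150, 80, 13, 95, 120, 160; M̄R̄ = 1077.0000 / 16 = 67.3125
LCL = X̄ − 3·M̄R̄/d₂ = 4567.7647 − 3 × 67.3125 / 1.128 = 4388.7421

4388.74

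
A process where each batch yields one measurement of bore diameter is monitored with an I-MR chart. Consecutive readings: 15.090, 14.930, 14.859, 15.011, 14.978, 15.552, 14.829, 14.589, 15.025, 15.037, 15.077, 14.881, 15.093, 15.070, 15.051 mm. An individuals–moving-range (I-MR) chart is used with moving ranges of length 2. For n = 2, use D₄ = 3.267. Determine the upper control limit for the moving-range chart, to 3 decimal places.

Moving ranges: 0.160, 0.071, 0.152, 0.033, 0.574, 0.723, 0.240, 0.436, 0.012, 0.040, 0.196, 0.212, 0.023, 0.019; M̄R̄ = 2.8910 / 14 = 0.2065
UCL_MR = D₄·M̄R̄ = 3.267 × 0.2065 = 0.6746

0.675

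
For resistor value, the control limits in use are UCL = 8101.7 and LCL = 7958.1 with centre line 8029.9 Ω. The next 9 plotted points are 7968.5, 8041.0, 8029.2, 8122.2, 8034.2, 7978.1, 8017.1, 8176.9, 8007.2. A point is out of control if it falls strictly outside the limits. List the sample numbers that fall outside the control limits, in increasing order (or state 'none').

4, 8

Compare each point to [7958.1, 8101.7]: sample 4 = 8122.2 > UCL; sample 8 = 8176.9 > UCL.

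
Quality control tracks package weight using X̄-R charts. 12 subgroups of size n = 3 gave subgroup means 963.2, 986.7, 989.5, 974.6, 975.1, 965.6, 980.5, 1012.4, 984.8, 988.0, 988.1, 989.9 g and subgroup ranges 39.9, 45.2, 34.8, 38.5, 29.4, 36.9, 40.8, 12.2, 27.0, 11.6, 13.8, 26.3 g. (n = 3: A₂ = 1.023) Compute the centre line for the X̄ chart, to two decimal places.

983.20

X̄̄ = (963.2 + 986.7 + 989.5 + 974.6 + 975.1 + 965.6 + 980.5 + 1012.4 + 984.8 + 988.0 + 988.1 + 989.9) / 12 = 11798.4000 / 12 = 983.2000
CL = X̄̄ = 983.2000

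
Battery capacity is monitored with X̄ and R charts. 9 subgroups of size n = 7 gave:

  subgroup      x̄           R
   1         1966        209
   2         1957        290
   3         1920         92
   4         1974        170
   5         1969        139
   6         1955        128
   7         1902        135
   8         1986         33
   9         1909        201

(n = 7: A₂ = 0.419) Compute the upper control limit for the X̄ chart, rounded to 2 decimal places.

X̄̄ = (1966 + 1957 + 1920 + 1974 + 1969 + 1955 + 1902 + 1986 + 1909) / 9 = 17538.0000 / 9 = 1948.6667
R̄ = (209 + 290 + 92 + 170 + 139 + 128 + 135 + 33 + 201) / 9 = 1397.0000 / 9 = 155.2222
UCL = X̄̄ + A₂·R̄ = 1948.6667 + 0.419 × 155.2222 = 2013.7048

2013.70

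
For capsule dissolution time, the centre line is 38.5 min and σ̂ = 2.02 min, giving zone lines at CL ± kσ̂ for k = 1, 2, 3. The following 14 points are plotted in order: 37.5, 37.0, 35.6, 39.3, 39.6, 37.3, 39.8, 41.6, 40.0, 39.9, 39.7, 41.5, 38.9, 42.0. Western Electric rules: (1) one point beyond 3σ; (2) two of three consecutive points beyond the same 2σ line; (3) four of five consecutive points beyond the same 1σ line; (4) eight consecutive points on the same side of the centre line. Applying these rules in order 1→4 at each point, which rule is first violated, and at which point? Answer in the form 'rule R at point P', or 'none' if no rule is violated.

rule 4 at point 14

Zone of each point (C = within 1σ̂, B = 1σ̂–2σ̂, A = 2σ̂–3σ̂, * = beyond 3σ̂; sign = side of CL): 1:-C, 2:-C, 3:-B, 4:+C, 5:+C, 6:-C, 7:+C, 8:+B, 9:+C, 10:+C, 11:+C, 12:+B, 13:+C, 14:+B
Rule 4 (eight consecutive points on the same side of the centre line) is satisfied at point 14.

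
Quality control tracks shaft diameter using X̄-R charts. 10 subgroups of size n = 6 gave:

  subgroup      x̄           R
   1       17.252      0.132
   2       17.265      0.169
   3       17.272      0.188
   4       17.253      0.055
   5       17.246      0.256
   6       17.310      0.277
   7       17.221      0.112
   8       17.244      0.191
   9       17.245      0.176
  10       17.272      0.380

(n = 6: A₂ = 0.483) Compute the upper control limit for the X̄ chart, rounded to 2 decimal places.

17.35

X̄̄ = (17.252 + 17.265 + 17.272 + 17.253 + 17.246 + 17.310 + 17.221 + 17.244 + 17.245 + 17.272) / 10 = 172.5800 / 10 = 17.2580
R̄ = (0.132 + 0.169 + 0.188 + 0.055 + 0.256 + 0.277 + 0.112 + 0.191 + 0.176 + 0.380) / 10 = 1.9360 / 10 = 0.1936
UCL = X̄̄ + A₂·R̄ = 17.2580 + 0.483 × 0.1936 = 17.3515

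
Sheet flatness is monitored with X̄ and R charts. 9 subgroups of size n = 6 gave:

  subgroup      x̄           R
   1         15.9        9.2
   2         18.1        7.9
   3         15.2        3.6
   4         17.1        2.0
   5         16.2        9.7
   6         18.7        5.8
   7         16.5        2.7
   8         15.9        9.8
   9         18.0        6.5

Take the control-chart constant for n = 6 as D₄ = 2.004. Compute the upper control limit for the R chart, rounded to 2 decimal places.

R̄ = (9.2 + 7.9 + 3.6 + 2.0 + 9.7 + 5.8 + 2.7 + 9.8 + 6.5) / 9 = 57.2000 / 9 = 6.3556
UCL_R = D₄·R̄ = 2.004 × 6.3556 = 12.7365

12.74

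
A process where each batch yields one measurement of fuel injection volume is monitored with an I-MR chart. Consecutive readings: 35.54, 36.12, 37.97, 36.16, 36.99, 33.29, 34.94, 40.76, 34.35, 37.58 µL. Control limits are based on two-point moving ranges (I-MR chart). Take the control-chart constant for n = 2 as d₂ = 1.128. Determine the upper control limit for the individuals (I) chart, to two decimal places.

44.02

X̄ = (35.54 + 36.12 + 37.97 + 36.16 + 36.99 + 33.29 + 34.94 + 40.76 + 34.35 + 37.58) / 10 = 36.3700
Moving ranges: 0.58, 1.85, 1.81, 0.83, 3.70, 1.65, 5.82, 6.41, 3.23; M̄R̄ = 25.8800 / 9 = 2.8756
UCL = X̄ + 3·M̄R̄/d₂ = 36.3700 + 3 × 2.8756 / 1.128 = 44.0178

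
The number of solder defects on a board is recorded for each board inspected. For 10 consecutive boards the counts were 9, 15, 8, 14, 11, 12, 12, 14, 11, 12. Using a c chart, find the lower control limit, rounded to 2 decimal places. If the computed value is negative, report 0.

1.49

c̄ = (9 + 15 + 8 + 14 + 11 + 12 + 12 + 14 + 11 + 12) / 10 = 118 / 10 = 11.8000
LCL = c̄ − 3√c̄ = 11.8000 − 3 × 3.4351 = 1.4947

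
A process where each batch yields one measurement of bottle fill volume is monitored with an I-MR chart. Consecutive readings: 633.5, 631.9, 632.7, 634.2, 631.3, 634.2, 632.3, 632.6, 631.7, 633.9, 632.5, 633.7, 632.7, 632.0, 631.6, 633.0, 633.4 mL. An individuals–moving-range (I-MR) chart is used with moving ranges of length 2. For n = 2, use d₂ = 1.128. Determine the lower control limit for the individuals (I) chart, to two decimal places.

X̄ = (633.5 + 631.9 + 632.7 + 634.2 + 631.3 + 634.2 + 632.3 + 632.6 + 631.7 + 633.9 + 632.5 + 633.7 + 632.7 + 632.0 + 631.6 + 633.0 + 633.4) / 17 = 632.7765
Moving ranges: 1.6, 0.8, 1.5, 2.9, 2.9, 1.9, 0.3, 0.9, 2.2, 1.4, 1.2, 1.0, 0.7, 0.4, 1.4, 0.4; M̄R̄ = 21.5000 / 16 = 1.3438
LCL = X̄ − 3·M̄R̄/d₂ = 632.7765 − 3 × 1.3438 / 1.128 = 629.2027

629.20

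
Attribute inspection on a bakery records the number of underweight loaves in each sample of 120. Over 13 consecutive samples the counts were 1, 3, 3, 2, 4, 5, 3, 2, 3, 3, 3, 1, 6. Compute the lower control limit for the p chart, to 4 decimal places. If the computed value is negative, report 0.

p̄ = Σdᵢ / (k·n) = 39 / (13 × 120) = 0.02500
LCL = p̄ − 3·√(p̄(1−p̄)/n) = 0.02500 − 3 × 0.01425 = -0.01776 → 0 (negative, so LCL = 0)

0.0000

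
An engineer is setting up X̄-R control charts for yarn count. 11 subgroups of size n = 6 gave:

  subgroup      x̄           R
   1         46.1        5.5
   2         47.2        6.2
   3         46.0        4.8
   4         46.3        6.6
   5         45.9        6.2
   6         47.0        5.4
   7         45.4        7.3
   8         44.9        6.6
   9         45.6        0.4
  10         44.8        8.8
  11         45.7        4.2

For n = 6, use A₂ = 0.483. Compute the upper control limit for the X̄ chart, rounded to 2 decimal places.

48.62

X̄̄ = (46.1 + 47.2 + 46.0 + 46.3 + 45.9 + 47.0 + 45.4 + 44.9 + 45.6 + 44.8 + 45.7) / 11 = 504.9000 / 11 = 45.9000
R̄ = (5.5 + 6.2 + 4.8 + 6.6 + 6.2 + 5.4 + 7.3 + 6.6 + 0.4 + 8.8 + 4.2) / 11 = 62.0000 / 11 = 5.6364
UCL = X̄̄ + A₂·R̄ = 45.9000 + 0.483 × 5.6364 = 48.6224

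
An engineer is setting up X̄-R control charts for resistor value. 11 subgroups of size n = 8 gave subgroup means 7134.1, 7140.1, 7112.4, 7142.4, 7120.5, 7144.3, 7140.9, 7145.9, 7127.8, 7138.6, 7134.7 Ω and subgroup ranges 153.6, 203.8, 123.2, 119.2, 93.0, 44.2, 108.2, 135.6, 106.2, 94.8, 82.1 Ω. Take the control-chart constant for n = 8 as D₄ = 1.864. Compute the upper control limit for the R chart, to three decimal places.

214.174

R̄ = (153.6 + 203.8 + 123.2 + 119.2 + 93.0 + 44.2 + 108.2 + 135.6 + 106.2 + 94.8 + 82.1) / 11 = 1263.9000 / 11 = 114.9000
UCL_R = D₄·R̄ = 1.864 × 114.9000 = 214.1736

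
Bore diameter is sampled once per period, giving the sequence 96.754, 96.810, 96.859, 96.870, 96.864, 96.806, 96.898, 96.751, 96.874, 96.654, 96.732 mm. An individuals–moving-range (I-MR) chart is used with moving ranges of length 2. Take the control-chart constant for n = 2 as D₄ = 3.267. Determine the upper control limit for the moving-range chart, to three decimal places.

0.274

Moving ranges: 0.056, 0.049, 0.011, 0.006, 0.058, 0.092, 0.147, 0.123, 0.220, 0.078; M̄R̄ = 0.8400 / 10 = 0.0840
UCL_MR = D₄·M̄R̄ = 3.267 × 0.0840 = 0.2744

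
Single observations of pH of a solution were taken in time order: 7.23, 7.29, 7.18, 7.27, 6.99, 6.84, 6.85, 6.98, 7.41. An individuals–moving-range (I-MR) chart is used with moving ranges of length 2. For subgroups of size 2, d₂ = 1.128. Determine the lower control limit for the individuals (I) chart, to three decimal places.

6.697

X̄ = (7.23 + 7.29 + 7.18 + 7.27 + 6.99 + 6.84 + 6.85 + 6.98 + 7.41) / 9 = 7.1156
Moving ranges: 0.06, 0.11, 0.09, 0.28, 0.15, 0.01, 0.13, 0.43; M̄R̄ = 1.2600 / 8 = 0.1575
LCL = X̄ − 3·M̄R̄/d₂ = 7.1156 − 3 × 0.1575 / 1.128 = 6.6967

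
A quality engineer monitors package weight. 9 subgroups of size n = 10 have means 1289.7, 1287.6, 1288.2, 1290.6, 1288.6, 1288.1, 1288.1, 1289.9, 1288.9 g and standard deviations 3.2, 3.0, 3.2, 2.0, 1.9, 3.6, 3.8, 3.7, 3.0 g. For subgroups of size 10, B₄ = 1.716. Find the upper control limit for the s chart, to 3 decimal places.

s̄ = (3.2 + 3.0 + 3.2 + 2.0 + 1.9 + 3.6 + 3.8 + 3.7 + 3.0) / 9 = 3.0444
UCL_s = B₄·s̄ = 1.716 × 3.0444 = 5.2243

5.224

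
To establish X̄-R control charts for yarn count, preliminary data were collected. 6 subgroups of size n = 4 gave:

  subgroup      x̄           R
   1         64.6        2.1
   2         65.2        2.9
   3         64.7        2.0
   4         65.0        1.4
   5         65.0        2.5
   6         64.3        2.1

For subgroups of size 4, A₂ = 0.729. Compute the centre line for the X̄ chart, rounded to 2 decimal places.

64.80

X̄̄ = (64.6 + 65.2 + 64.7 + 65.0 + 65.0 + 64.3) / 6 = 388.8000 / 6 = 64.8000
CL = X̄̄ = 64.8000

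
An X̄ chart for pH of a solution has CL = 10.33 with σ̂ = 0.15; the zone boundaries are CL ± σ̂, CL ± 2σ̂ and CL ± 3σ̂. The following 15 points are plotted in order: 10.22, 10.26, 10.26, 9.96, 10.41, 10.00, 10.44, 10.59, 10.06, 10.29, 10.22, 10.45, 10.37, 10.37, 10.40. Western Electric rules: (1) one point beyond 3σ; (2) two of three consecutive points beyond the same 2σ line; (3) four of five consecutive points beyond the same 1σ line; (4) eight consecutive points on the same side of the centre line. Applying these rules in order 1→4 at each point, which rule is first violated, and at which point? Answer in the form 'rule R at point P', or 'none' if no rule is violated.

rule 2 at point 6

Zone of each point (C = within 1σ̂, B = 1σ̂–2σ̂, A = 2σ̂–3σ̂, * = beyond 3σ̂; sign = side of CL): 1:-C, 2:-C, 3:-C, 4:-A, 5:+C, 6:-A, 7:+C, 8:+B, 9:-B, 10:-C, 11:-C, 12:+C, 13:+C, 14:+C, 15:+C
Rule 2 (two of three consecutive points beyond the same 2σ limit) is satisfied at point 6.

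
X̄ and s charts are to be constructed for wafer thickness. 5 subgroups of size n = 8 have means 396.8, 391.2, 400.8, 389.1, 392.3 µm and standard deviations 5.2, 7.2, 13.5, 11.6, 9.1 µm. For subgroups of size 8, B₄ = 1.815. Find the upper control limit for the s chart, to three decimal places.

16.916

s̄ = (5.2 + 7.2 + 13.5 + 11.6 + 9.1) / 5 = 9.3200
UCL_s = B₄·s̄ = 1.815 × 9.3200 = 16.9158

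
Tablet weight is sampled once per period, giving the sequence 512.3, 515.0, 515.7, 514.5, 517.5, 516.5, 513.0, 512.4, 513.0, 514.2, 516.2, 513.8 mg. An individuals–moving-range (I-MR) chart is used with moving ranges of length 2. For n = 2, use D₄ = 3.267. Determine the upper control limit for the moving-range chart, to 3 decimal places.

Moving ranges: 2.7, 0.7, 1.2, 3.0, 1.0, 3.5, 0.6, 0.6, 1.2, 2.0, 2.4; M̄R̄ = 18.9000 / 11 = 1.7182
UCL_MR = D₄·M̄R̄ = 3.267 × 1.7182 = 5.6133

5.613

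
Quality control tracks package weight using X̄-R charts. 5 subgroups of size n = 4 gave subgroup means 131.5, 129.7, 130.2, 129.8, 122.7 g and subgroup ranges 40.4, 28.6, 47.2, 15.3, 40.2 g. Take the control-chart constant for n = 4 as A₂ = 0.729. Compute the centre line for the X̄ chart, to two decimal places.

X̄̄ = (131.5 + 129.7 + 130.2 + 129.8 + 122.7) / 5 = 643.9000 / 5 = 128.7800
CL = X̄̄ = 128.7800

128.78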